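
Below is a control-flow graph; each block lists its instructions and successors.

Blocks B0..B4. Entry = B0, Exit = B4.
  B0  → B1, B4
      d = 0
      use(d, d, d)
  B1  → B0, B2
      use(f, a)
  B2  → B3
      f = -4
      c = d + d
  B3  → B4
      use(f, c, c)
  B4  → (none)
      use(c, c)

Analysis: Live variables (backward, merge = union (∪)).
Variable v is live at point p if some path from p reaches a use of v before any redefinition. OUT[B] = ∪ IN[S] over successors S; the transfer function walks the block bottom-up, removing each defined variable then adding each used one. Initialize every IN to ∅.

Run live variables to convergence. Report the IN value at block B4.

Answer: {c}

Working:
Per-block solution:
  B0:  IN={a, c, f}  OUT={a, c, d, f}
  B1:  IN={a, c, d, f}  OUT={a, c, d, f}
  B2:  IN={d}  OUT={c, f}
  B3:  IN={c, f}  OUT={c}
  B4:  IN={c}  OUT={}

B4 is the boundary node: OUT[B4] = {}
Applying B4's transfer function to that OUT value gives IN[B4] (row B4 above).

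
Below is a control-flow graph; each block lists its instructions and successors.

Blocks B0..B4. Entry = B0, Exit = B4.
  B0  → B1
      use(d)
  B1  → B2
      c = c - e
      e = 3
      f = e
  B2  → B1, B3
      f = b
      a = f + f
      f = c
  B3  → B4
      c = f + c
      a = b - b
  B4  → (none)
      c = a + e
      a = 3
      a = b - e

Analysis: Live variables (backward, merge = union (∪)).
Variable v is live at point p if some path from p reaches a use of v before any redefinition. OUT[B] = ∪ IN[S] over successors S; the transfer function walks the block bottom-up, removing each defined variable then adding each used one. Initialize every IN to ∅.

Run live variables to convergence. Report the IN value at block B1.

Per-block solution:
  B0:  IN={b, c, d, e}  OUT={b, c, e}
  B1:  IN={b, c, e}  OUT={b, c, e}
  B2:  IN={b, c, e}  OUT={b, c, e, f}
  B3:  IN={b, c, e, f}  OUT={a, b, e}
  B4:  IN={a, b, e}  OUT={}

Merge at B1: OUT[B1] = IN[B2] = {b, c, e}
Applying B1's transfer function to that OUT value gives IN[B1] (row B1 above).

Answer: {b, c, e}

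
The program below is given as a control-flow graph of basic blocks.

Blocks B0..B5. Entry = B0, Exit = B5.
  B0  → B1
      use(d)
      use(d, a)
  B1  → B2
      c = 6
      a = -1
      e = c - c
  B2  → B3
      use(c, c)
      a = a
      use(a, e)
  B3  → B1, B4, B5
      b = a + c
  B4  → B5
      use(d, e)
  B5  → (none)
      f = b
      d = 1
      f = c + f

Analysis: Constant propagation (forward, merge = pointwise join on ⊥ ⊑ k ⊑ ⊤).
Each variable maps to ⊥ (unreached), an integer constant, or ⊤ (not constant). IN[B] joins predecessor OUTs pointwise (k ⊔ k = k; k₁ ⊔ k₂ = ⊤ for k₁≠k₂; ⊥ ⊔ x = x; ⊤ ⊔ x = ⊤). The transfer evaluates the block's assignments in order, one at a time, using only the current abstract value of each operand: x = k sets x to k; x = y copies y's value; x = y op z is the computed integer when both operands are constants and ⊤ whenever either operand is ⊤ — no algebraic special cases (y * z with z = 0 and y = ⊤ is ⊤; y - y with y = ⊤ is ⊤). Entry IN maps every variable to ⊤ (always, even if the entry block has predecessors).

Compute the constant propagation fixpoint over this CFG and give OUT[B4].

Per-block solution:
  B0: | IN=(all ⊤) | OUT=(all ⊤)
  B1: | IN=(all ⊤) | OUT={a:-1, c:6, e:0; rest ⊤}
  B2: | IN={a:-1, c:6, e:0; rest ⊤} | OUT={a:-1, c:6, e:0; rest ⊤}
  B3: | IN={a:-1, c:6, e:0; rest ⊤} | OUT={a:-1, b:5, c:6, e:0; rest ⊤}
  B4: | IN={a:-1, b:5, c:6, e:0; rest ⊤} | OUT={a:-1, b:5, c:6, e:0; rest ⊤}
  B5: | IN={a:-1, b:5, c:6, e:0; rest ⊤} | OUT={a:-1, b:5, c:6, d:1, e:0, f:11; rest ⊤}

Merge at B4: IN[B4] = OUT[B3] = {a: -1, b: 5, c: 6, d: ⊤, e: 0, f: ⊤}
Applying B4's transfer function to that IN value gives OUT[B4] (row B4 above).

Answer: {a: -1, b: 5, c: 6, d: ⊤, e: 0, f: ⊤}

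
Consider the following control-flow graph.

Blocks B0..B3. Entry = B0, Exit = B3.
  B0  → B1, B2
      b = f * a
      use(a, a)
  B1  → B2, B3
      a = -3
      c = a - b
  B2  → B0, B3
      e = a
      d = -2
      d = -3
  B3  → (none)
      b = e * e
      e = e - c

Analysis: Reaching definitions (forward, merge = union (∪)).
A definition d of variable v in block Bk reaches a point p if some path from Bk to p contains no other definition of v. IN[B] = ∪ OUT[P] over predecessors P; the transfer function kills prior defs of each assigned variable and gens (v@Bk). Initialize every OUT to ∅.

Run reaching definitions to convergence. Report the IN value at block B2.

Answer: {a@B1, b@B0, c@B1, d@B2, e@B2}

Working:
Per-block solution:
  B0:  IN={a@B1, b@B0, c@B1, d@B2, e@B2}  OUT={a@B1, b@B0, c@B1, d@B2, e@B2}
  B1:  IN={a@B1, b@B0, c@B1, d@B2, e@B2}  OUT={a@B1, b@B0, c@B1, d@B2, e@B2}
  B2:  IN={a@B1, b@B0, c@B1, d@B2, e@B2}  OUT={a@B1, b@B0, c@B1, d@B2, e@B2}
  B3:  IN={a@B1, b@B0, c@B1, d@B2, e@B2}  OUT={a@B1, b@B3, c@B1, d@B2, e@B3}

Merge at B2: IN[B2] = OUT[B0] ⊔ OUT[B1] = {a@B1, b@B0, c@B1, d@B2, e@B2}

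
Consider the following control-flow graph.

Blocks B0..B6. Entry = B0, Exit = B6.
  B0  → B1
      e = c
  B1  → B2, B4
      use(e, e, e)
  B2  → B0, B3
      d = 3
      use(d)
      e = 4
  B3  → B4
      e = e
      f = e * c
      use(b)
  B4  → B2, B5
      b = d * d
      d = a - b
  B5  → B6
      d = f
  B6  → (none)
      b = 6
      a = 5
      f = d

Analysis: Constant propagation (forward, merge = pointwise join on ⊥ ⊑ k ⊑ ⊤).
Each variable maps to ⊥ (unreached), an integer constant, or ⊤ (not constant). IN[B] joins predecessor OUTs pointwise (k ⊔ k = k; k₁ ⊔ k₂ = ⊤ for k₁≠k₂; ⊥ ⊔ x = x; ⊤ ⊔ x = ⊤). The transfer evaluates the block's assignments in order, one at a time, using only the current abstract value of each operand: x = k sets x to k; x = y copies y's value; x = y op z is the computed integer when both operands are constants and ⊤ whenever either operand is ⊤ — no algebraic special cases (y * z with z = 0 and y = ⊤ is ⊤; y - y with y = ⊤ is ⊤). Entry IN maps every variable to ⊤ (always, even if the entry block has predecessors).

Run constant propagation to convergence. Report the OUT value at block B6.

Answer: {a: 5, b: 6, c: ⊤, d: ⊤, e: ⊤, f: ⊤}

Trace:
Per-block solution:
  B0: | IN=(all ⊤) | OUT=(all ⊤)
  B1: | IN=(all ⊤) | OUT=(all ⊤)
  B2: | IN=(all ⊤) | OUT={d:3, e:4; rest ⊤}
  B3: | IN={d:3, e:4; rest ⊤} | OUT={d:3, e:4; rest ⊤}
  B4: | IN=(all ⊤) | OUT=(all ⊤)
  B5: | IN=(all ⊤) | OUT=(all ⊤)
  B6: | IN=(all ⊤) | OUT={a:5, b:6; rest ⊤}

Merge at B6: IN[B6] = OUT[B5] = {a: ⊤, b: ⊤, c: ⊤, d: ⊤, e: ⊤, f: ⊤}
Applying B6's transfer function to that IN value gives OUT[B6] (row B6 above).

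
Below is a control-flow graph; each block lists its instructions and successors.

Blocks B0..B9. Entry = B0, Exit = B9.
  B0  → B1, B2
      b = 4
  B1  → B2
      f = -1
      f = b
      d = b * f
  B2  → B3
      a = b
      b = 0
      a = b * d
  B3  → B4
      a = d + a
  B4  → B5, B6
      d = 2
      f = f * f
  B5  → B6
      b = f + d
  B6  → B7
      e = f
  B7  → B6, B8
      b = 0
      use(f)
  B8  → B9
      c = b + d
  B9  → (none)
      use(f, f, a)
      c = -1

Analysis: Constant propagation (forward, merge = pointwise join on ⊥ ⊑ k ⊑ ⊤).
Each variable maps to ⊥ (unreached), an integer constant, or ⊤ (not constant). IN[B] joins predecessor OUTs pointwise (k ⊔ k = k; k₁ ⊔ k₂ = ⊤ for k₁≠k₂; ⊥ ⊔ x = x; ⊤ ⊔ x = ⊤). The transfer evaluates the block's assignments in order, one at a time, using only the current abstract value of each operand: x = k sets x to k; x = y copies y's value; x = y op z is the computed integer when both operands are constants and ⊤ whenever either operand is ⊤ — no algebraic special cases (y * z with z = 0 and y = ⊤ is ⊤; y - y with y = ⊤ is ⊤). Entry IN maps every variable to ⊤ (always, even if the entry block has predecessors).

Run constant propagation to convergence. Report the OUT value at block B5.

Per-block solution:
  B0:   IN=(all ⊤)   OUT={b:4; rest ⊤}
  B1:   IN={b:4; rest ⊤}   OUT={b:4, d:16, f:4; rest ⊤}
  B2:   IN={b:4; rest ⊤}   OUT={b:0; rest ⊤}
  B3:   IN={b:0; rest ⊤}   OUT={b:0; rest ⊤}
  B4:   IN={b:0; rest ⊤}   OUT={b:0, d:2; rest ⊤}
  B5:   IN={b:0, d:2; rest ⊤}   OUT={d:2; rest ⊤}
  B6:   IN={d:2; rest ⊤}   OUT={d:2; rest ⊤}
  B7:   IN={d:2; rest ⊤}   OUT={b:0, d:2; rest ⊤}
  B8:   IN={b:0, d:2; rest ⊤}   OUT={b:0, c:2, d:2; rest ⊤}
  B9:   IN={b:0, c:2, d:2; rest ⊤}   OUT={b:0, c:-1, d:2; rest ⊤}

Merge at B5: IN[B5] = OUT[B4] = {a: ⊤, b: 0, c: ⊤, d: 2, e: ⊤, f: ⊤}
Applying B5's transfer function to that IN value gives OUT[B5] (row B5 above).

Answer: {a: ⊤, b: ⊤, c: ⊤, d: 2, e: ⊤, f: ⊤}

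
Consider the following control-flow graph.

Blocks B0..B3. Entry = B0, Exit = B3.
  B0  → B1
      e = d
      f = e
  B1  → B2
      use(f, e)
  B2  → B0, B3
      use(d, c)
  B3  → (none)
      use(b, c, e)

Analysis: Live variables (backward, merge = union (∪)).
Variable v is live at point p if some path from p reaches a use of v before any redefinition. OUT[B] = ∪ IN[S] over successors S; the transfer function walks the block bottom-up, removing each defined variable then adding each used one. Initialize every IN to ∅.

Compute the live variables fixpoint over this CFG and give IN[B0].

Answer: {b, c, d}

Derivation:
Per-block solution:
  B0:   IN={b, c, d}   OUT={b, c, d, e, f}
  B1:   IN={b, c, d, e, f}   OUT={b, c, d, e}
  B2:   IN={b, c, d, e}   OUT={b, c, d, e}
  B3:   IN={b, c, e}   OUT={}

Merge at B0: OUT[B0] = IN[B1] = {b, c, d, e, f}
Applying B0's transfer function to that OUT value gives IN[B0] (row B0 above).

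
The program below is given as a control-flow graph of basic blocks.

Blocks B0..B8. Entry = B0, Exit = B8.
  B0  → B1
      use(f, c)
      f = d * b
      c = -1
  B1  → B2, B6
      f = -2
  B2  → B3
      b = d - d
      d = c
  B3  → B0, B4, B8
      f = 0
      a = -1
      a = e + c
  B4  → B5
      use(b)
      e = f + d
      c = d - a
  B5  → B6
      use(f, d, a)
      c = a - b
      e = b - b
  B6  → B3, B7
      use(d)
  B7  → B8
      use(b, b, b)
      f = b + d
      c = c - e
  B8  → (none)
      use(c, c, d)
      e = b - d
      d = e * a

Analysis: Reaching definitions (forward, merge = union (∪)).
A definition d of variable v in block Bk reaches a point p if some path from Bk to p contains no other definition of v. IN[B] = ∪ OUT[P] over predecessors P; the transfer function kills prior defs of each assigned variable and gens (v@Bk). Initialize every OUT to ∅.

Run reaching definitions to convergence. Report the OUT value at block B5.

Answer: {a@B3, b@B2, c@B5, d@B2, e@B5, f@B3}

Derivation:
Converged values:
  B0:  IN={a@B3, b@B2, c@B0, c@B5, d@B2, e@B5, f@B3}  OUT={a@B3, b@B2, c@B0, d@B2, e@B5, f@B0}
  B1:  IN={a@B3, b@B2, c@B0, d@B2, e@B5, f@B0}  OUT={a@B3, b@B2, c@B0, d@B2, e@B5, f@B1}
  B2:  IN={a@B3, b@B2, c@B0, d@B2, e@B5, f@B1}  OUT={a@B3, b@B2, c@B0, d@B2, e@B5, f@B1}
  B3:  IN={a@B3, b@B2, c@B0, c@B5, d@B2, e@B5, f@B1, f@B3}  OUT={a@B3, b@B2, c@B0, c@B5, d@B2, e@B5, f@B3}
  B4:  IN={a@B3, b@B2, c@B0, c@B5, d@B2, e@B5, f@B3}  OUT={a@B3, b@B2, c@B4, d@B2, e@B4, f@B3}
  B5:  IN={a@B3, b@B2, c@B4, d@B2, e@B4, f@B3}  OUT={a@B3, b@B2, c@B5, d@B2, e@B5, f@B3}
  B6:  IN={a@B3, b@B2, c@B0, c@B5, d@B2, e@B5, f@B1, f@B3}  OUT={a@B3, b@B2, c@B0, c@B5, d@B2, e@B5, f@B1, f@B3}
  B7:  IN={a@B3, b@B2, c@B0, c@B5, d@B2, e@B5, f@B1, f@B3}  OUT={a@B3, b@B2, c@B7, d@B2, e@B5, f@B7}
  B8:  IN={a@B3, b@B2, c@B0, c@B5, c@B7, d@B2, e@B5, f@B3, f@B7}  OUT={a@B3, b@B2, c@B0, c@B5, c@B7, d@B8, e@B8, f@B3, f@B7}

Merge at B5: IN[B5] = OUT[B4] = {a@B3, b@B2, c@B4, d@B2, e@B4, f@B3}
Applying B5's transfer function to that IN value gives OUT[B5] (row B5 above).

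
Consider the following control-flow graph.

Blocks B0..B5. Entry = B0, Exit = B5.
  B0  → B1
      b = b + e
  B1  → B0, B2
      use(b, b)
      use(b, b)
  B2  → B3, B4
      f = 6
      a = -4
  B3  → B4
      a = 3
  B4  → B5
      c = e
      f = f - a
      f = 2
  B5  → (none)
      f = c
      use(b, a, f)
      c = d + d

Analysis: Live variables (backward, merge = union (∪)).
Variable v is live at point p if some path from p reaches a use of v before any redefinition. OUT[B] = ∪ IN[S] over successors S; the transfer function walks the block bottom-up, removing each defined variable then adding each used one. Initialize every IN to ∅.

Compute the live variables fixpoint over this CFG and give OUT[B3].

Answer: {a, b, d, e, f}

Derivation:
Per-block solution:
  B0:   IN={b, d, e}   OUT={b, d, e}
  B1:   IN={b, d, e}   OUT={b, d, e}
  B2:   IN={b, d, e}   OUT={a, b, d, e, f}
  B3:   IN={b, d, e, f}   OUT={a, b, d, e, f}
  B4:   IN={a, b, d, e, f}   OUT={a, b, c, d}
  B5:   IN={a, b, c, d}   OUT={}

Merge at B3: OUT[B3] = IN[B4] = {a, b, d, e, f}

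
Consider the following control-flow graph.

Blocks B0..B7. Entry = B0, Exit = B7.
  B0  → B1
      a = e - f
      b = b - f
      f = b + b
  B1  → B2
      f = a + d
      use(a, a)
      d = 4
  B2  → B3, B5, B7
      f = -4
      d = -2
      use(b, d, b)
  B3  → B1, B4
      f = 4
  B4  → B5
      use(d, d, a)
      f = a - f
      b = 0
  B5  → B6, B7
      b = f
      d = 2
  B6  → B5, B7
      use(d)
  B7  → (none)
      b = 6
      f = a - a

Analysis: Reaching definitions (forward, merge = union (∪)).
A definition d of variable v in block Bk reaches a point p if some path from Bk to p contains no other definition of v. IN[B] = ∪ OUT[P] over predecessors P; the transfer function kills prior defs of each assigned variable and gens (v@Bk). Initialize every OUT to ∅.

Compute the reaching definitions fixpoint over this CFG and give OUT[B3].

Per-block solution:
  B0:   IN={}   OUT={a@B0, b@B0, f@B0}
  B1:   IN={a@B0, b@B0, d@B2, f@B0, f@B3}   OUT={a@B0, b@B0, d@B1, f@B1}
  B2:   IN={a@B0, b@B0, d@B1, f@B1}   OUT={a@B0, b@B0, d@B2, f@B2}
  B3:   IN={a@B0, b@B0, d@B2, f@B2}   OUT={a@B0, b@B0, d@B2, f@B3}
  B4:   IN={a@B0, b@B0, d@B2, f@B3}   OUT={a@B0, b@B4, d@B2, f@B4}
  B5:   IN={a@B0, b@B0, b@B4, b@B5, d@B2, d@B5, f@B2, f@B4}   OUT={a@B0, b@B5, d@B5, f@B2, f@B4}
  B6:   IN={a@B0, b@B5, d@B5, f@B2, f@B4}   OUT={a@B0, b@B5, d@B5, f@B2, f@B4}
  B7:   IN={a@B0, b@B0, b@B5, d@B2, d@B5, f@B2, f@B4}   OUT={a@B0, b@B7, d@B2, d@B5, f@B7}

Merge at B3: IN[B3] = OUT[B2] = {a@B0, b@B0, d@B2, f@B2}
Applying B3's transfer function to that IN value gives OUT[B3] (row B3 above).

Answer: {a@B0, b@B0, d@B2, f@B3}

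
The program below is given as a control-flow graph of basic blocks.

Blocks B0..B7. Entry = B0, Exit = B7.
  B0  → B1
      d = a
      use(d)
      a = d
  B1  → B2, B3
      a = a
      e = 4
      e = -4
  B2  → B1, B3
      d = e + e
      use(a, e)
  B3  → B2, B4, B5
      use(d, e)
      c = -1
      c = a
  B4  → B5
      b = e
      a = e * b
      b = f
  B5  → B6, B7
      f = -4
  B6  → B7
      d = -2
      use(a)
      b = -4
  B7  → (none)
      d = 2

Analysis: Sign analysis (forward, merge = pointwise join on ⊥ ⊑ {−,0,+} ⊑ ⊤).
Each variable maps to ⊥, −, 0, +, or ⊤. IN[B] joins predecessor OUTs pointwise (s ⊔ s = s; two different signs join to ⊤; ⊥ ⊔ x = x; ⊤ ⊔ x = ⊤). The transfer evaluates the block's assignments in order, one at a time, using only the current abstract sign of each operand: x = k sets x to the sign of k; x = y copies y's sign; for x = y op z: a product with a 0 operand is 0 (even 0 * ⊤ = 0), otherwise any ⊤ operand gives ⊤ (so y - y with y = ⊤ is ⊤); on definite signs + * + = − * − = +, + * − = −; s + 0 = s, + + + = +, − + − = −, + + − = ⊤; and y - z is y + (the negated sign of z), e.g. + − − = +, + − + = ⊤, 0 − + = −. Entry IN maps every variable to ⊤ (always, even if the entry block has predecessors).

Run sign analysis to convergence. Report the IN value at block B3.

Converged values:
  B0: | IN=(all ⊤) | OUT=(all ⊤)
  B1: | IN=(all ⊤) | OUT={e:-; rest ⊤}
  B2: | IN={e:-; rest ⊤} | OUT={d:-, e:-; rest ⊤}
  B3: | IN={e:-; rest ⊤} | OUT={e:-; rest ⊤}
  B4: | IN={e:-; rest ⊤} | OUT={a:+, e:-; rest ⊤}
  B5: | IN={e:-; rest ⊤} | OUT={e:-, f:-; rest ⊤}
  B6: | IN={e:-, f:-; rest ⊤} | OUT={b:-, d:-, e:-, f:-; rest ⊤}
  B7: | IN={e:-, f:-; rest ⊤} | OUT={d:+, e:-, f:-; rest ⊤}

Merge at B3: IN[B3] = OUT[B1] ⊔ OUT[B2] = {a: ⊤, b: ⊤, c: ⊤, d: ⊤, e: -, f: ⊤}

Answer: {a: ⊤, b: ⊤, c: ⊤, d: ⊤, e: -, f: ⊤}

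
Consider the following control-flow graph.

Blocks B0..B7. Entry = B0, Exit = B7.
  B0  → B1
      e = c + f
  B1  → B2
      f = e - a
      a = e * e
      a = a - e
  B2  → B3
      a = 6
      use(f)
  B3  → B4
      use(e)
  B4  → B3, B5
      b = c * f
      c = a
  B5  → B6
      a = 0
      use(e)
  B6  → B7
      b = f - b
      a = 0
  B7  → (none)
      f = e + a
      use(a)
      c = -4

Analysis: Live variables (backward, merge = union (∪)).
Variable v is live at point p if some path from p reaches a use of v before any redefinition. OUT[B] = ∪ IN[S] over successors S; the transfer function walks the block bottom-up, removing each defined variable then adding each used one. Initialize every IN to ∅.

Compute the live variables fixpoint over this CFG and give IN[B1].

Answer: {a, c, e}

Derivation:
Converged values:
  B0:  IN={a, c, f}  OUT={a, c, e}
  B1:  IN={a, c, e}  OUT={c, e, f}
  B2:  IN={c, e, f}  OUT={a, c, e, f}
  B3:  IN={a, c, e, f}  OUT={a, c, e, f}
  B4:  IN={a, c, e, f}  OUT={a, b, c, e, f}
  B5:  IN={b, e, f}  OUT={b, e, f}
  B6:  IN={b, e, f}  OUT={a, e}
  B7:  IN={a, e}  OUT={}

Merge at B1: OUT[B1] = IN[B2] = {c, e, f}
Applying B1's transfer function to that OUT value gives IN[B1] (row B1 above).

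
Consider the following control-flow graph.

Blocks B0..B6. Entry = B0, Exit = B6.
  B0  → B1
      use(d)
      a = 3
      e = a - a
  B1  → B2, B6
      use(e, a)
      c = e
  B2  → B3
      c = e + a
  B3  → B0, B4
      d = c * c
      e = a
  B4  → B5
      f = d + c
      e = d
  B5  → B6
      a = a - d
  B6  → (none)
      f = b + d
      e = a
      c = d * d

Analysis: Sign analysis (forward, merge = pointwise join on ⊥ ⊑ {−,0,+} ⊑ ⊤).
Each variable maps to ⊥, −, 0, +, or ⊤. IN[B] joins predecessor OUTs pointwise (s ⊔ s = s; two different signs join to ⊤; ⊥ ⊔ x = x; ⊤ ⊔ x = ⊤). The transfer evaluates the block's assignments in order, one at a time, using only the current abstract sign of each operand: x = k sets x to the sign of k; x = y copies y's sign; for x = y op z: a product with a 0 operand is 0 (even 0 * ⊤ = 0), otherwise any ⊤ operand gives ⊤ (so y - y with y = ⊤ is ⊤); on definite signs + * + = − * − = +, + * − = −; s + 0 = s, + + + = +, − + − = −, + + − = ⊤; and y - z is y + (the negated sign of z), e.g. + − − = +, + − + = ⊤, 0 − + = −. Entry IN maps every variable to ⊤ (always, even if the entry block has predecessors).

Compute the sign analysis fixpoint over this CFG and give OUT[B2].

Fixpoint table:
  B0:   IN=(all ⊤)   OUT={a:+; rest ⊤}
  B1:   IN={a:+; rest ⊤}   OUT={a:+; rest ⊤}
  B2:   IN={a:+; rest ⊤}   OUT={a:+; rest ⊤}
  B3:   IN={a:+; rest ⊤}   OUT={a:+, e:+; rest ⊤}
  B4:   IN={a:+, e:+; rest ⊤}   OUT={a:+; rest ⊤}
  B5:   IN={a:+; rest ⊤}   OUT=(all ⊤)
  B6:   IN=(all ⊤)   OUT=(all ⊤)

Merge at B2: IN[B2] = OUT[B1] = {a: +, b: ⊤, c: ⊤, d: ⊤, e: ⊤, f: ⊤}
Applying B2's transfer function to that IN value gives OUT[B2] (row B2 above).

Answer: {a: +, b: ⊤, c: ⊤, d: ⊤, e: ⊤, f: ⊤}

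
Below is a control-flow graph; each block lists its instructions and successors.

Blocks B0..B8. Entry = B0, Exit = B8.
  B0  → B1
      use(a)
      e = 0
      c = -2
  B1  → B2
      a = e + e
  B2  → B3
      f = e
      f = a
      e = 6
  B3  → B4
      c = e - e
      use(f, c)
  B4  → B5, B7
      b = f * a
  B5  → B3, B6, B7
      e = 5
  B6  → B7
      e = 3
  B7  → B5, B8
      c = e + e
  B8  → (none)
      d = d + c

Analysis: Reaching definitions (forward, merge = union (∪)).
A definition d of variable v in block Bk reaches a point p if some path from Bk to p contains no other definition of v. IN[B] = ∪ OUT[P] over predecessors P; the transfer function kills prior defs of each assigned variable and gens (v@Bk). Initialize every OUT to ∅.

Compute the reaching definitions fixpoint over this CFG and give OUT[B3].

Answer: {a@B1, b@B4, c@B3, e@B2, e@B5, f@B2}

Working:
Converged values:
  B0:  IN={}  OUT={c@B0, e@B0}
  B1:  IN={c@B0, e@B0}  OUT={a@B1, c@B0, e@B0}
  B2:  IN={a@B1, c@B0, e@B0}  OUT={a@B1, c@B0, e@B2, f@B2}
  B3:  IN={a@B1, b@B4, c@B0, c@B3, c@B7, e@B2, e@B5, f@B2}  OUT={a@B1, b@B4, c@B3, e@B2, e@B5, f@B2}
  B4:  IN={a@B1, b@B4, c@B3, e@B2, e@B5, f@B2}  OUT={a@B1, b@B4, c@B3, e@B2, e@B5, f@B2}
  B5:  IN={a@B1, b@B4, c@B3, c@B7, e@B2, e@B5, e@B6, f@B2}  OUT={a@B1, b@B4, c@B3, c@B7, e@B5, f@B2}
  B6:  IN={a@B1, b@B4, c@B3, c@B7, e@B5, f@B2}  OUT={a@B1, b@B4, c@B3, c@B7, e@B6, f@B2}
  B7:  IN={a@B1, b@B4, c@B3, c@B7, e@B2, e@B5, e@B6, f@B2}  OUT={a@B1, b@B4, c@B7, e@B2, e@B5, e@B6, f@B2}
  B8:  IN={a@B1, b@B4, c@B7, e@B2, e@B5, e@B6, f@B2}  OUT={a@B1, b@B4, c@B7, d@B8, e@B2, e@B5, e@B6, f@B2}

Merge at B3: IN[B3] = OUT[B2] ⊔ OUT[B5] = {a@B1, b@B4, c@B0, c@B3, c@B7, e@B2, e@B5, f@B2}
Applying B3's transfer function to that IN value gives OUT[B3] (row B3 above).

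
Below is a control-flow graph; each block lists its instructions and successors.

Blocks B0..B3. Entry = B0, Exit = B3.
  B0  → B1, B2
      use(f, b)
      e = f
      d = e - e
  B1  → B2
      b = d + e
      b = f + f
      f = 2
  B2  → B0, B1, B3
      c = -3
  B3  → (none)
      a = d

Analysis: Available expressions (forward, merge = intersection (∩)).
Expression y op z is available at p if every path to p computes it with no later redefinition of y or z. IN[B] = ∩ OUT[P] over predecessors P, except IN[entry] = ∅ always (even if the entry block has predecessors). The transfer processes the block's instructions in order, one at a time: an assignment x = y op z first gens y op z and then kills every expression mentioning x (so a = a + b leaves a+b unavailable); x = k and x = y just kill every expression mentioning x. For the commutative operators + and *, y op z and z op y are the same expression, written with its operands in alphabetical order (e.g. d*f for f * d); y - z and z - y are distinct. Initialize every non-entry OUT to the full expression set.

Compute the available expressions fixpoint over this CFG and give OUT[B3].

Fixpoint table:
  B0:  IN={}  OUT={e-e}
  B1:  IN={e-e}  OUT={d+e, e-e}
  B2:  IN={e-e}  OUT={e-e}
  B3:  IN={e-e}  OUT={e-e}

Merge at B3: IN[B3] = OUT[B2] = {e-e}
Applying B3's transfer function to that IN value gives OUT[B3] (row B3 above).

Answer: {e-e}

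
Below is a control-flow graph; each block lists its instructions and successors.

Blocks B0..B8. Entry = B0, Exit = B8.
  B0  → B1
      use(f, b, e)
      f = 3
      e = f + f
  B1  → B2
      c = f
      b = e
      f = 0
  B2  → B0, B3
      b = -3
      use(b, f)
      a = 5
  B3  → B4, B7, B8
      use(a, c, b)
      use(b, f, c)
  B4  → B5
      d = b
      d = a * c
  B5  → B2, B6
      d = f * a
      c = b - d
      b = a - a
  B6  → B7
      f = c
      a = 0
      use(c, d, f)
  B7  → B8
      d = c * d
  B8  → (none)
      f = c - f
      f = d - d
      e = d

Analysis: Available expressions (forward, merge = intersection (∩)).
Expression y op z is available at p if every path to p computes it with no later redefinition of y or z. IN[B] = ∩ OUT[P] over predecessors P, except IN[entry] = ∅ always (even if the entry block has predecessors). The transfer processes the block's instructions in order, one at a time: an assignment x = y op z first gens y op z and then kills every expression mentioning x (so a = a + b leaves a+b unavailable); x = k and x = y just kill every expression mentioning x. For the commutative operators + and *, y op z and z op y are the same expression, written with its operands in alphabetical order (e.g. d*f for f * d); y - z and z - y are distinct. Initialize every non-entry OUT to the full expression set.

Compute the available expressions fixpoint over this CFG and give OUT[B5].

Answer: {a*f, a-a}

Trace:
Converged values:
  B0:  IN={}  OUT={f+f}
  B1:  IN={f+f}  OUT={}
  B2:  IN={}  OUT={}
  B3:  IN={}  OUT={}
  B4:  IN={}  OUT={a*c}
  B5:  IN={a*c}  OUT={a*f, a-a}
  B6:  IN={a*f, a-a}  OUT={}
  B7:  IN={}  OUT={}
  B8:  IN={}  OUT={d-d}

Merge at B5: IN[B5] = OUT[B4] = {a*c}
Applying B5's transfer function to that IN value gives OUT[B5] (row B5 above).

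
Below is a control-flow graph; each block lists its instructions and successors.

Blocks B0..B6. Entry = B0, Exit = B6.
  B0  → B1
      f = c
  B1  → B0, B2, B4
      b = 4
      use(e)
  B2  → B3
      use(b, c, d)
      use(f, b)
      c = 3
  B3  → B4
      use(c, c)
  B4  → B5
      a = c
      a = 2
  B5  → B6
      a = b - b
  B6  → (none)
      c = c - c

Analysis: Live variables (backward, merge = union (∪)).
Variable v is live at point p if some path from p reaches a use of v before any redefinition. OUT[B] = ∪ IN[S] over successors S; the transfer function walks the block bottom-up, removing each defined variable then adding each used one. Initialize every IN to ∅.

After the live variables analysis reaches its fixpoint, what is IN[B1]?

Answer: {c, d, e, f}

Working:
Per-block solution:
  B0:  IN={c, d, e}  OUT={c, d, e, f}
  B1:  IN={c, d, e, f}  OUT={b, c, d, e, f}
  B2:  IN={b, c, d, f}  OUT={b, c}
  B3:  IN={b, c}  OUT={b, c}
  B4:  IN={b, c}  OUT={b, c}
  B5:  IN={b, c}  OUT={c}
  B6:  IN={c}  OUT={}

Merge at B1: OUT[B1] = IN[B0] ⊔ IN[B2] ⊔ IN[B4] = {b, c, d, e, f}
Applying B1's transfer function to that OUT value gives IN[B1] (row B1 above).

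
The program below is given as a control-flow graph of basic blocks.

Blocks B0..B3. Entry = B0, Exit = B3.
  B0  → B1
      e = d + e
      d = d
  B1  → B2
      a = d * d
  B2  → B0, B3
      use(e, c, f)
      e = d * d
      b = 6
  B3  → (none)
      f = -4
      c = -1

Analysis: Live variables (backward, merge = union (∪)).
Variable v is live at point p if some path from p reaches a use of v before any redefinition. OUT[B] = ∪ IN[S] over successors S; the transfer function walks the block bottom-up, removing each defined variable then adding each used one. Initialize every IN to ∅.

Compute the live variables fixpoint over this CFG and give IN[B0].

Converged values:
  B0: | IN={c, d, e, f} | OUT={c, d, e, f}
  B1: | IN={c, d, e, f} | OUT={c, d, e, f}
  B2: | IN={c, d, e, f} | OUT={c, d, e, f}
  B3: | IN={} | OUT={}

Merge at B0: OUT[B0] = IN[B1] = {c, d, e, f}
Applying B0's transfer function to that OUT value gives IN[B0] (row B0 above).

Answer: {c, d, e, f}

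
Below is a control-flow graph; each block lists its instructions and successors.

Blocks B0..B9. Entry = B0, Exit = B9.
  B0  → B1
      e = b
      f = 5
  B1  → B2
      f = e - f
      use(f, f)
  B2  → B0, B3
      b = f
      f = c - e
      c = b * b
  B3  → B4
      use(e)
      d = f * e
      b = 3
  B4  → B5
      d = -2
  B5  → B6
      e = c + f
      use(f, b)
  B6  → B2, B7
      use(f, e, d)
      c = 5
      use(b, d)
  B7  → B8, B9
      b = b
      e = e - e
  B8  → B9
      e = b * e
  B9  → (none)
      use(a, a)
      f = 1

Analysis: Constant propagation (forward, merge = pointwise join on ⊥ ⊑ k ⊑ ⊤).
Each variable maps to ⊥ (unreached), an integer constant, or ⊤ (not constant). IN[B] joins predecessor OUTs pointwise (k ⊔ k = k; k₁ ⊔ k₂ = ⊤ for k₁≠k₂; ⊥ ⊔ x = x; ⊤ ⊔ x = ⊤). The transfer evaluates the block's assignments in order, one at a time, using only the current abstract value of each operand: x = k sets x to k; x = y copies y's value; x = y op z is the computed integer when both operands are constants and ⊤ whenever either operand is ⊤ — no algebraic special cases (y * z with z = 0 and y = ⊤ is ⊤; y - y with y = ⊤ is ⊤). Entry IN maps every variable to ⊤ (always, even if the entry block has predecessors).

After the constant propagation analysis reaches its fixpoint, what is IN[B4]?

Answer: {a: ⊤, b: 3, c: ⊤, d: ⊤, e: ⊤, f: ⊤}

Derivation:
Per-block solution:
  B0: | IN=(all ⊤) | OUT={f:5; rest ⊤}
  B1: | IN={f:5; rest ⊤} | OUT=(all ⊤)
  B2: | IN=(all ⊤) | OUT=(all ⊤)
  B3: | IN=(all ⊤) | OUT={b:3; rest ⊤}
  B4: | IN={b:3; rest ⊤} | OUT={b:3, d:-2; rest ⊤}
  B5: | IN={b:3, d:-2; rest ⊤} | OUT={b:3, d:-2; rest ⊤}
  B6: | IN={b:3, d:-2; rest ⊤} | OUT={b:3, c:5, d:-2; rest ⊤}
  B7: | IN={b:3, c:5, d:-2; rest ⊤} | OUT={b:3, c:5, d:-2; rest ⊤}
  B8: | IN={b:3, c:5, d:-2; rest ⊤} | OUT={b:3, c:5, d:-2; rest ⊤}
  B9: | IN={b:3, c:5, d:-2; rest ⊤} | OUT={b:3, c:5, d:-2, f:1; rest ⊤}

Merge at B4: IN[B4] = OUT[B3] = {a: ⊤, b: 3, c: ⊤, d: ⊤, e: ⊤, f: ⊤}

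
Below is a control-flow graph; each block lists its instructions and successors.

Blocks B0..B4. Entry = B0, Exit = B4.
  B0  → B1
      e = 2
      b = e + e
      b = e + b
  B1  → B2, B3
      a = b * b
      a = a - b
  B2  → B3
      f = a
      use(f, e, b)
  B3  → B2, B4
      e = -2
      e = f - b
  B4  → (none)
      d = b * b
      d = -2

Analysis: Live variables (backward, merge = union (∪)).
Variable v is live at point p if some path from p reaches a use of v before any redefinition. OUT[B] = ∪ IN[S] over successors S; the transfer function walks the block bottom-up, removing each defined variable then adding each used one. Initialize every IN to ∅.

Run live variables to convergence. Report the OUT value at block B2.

Answer: {a, b, f}

Working:
Per-block solution:
  B0:  IN={f}  OUT={b, e, f}
  B1:  IN={b, e, f}  OUT={a, b, e, f}
  B2:  IN={a, b, e}  OUT={a, b, f}
  B3:  IN={a, b, f}  OUT={a, b, e}
  B4:  IN={b}  OUT={}

Merge at B2: OUT[B2] = IN[B3] = {a, b, f}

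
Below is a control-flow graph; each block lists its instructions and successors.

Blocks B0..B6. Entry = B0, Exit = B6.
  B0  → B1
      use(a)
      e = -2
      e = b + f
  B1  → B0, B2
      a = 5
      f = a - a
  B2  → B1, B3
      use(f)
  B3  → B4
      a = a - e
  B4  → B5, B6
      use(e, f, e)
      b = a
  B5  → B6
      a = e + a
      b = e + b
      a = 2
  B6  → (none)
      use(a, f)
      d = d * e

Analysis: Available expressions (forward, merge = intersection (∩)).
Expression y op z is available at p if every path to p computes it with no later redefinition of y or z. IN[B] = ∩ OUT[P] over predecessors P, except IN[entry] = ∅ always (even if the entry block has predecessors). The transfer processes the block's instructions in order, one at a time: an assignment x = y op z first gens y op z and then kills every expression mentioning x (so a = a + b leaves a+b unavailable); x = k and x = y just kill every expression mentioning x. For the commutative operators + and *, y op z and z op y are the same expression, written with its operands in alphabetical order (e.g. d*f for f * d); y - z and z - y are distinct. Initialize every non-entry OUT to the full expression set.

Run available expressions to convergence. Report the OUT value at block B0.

Answer: {b+f}

Working:
Fixpoint table:
  B0:   IN={}   OUT={b+f}
  B1:   IN={}   OUT={a-a}
  B2:   IN={a-a}   OUT={a-a}
  B3:   IN={a-a}   OUT={}
  B4:   IN={}   OUT={}
  B5:   IN={}   OUT={}
  B6:   IN={}   OUT={}

Merge at B0 (entry node, so the boundary value {} is joined with the incoming edge(s)): IN[B0] = {} ∩ OUT[B1] = {}
Applying B0's transfer function to that IN value gives OUT[B0] (row B0 above).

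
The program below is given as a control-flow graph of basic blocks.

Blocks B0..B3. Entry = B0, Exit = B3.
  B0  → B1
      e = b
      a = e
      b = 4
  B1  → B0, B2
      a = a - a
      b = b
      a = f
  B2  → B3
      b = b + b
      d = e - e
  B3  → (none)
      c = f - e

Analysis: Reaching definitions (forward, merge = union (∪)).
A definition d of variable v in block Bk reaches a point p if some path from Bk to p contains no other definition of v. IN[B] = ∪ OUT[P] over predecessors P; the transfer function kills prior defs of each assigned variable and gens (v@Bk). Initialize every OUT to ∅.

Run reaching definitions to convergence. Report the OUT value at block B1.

Answer: {a@B1, b@B1, e@B0}

Working:
Fixpoint table:
  B0:  IN={a@B1, b@B1, e@B0}  OUT={a@B0, b@B0, e@B0}
  B1:  IN={a@B0, b@B0, e@B0}  OUT={a@B1, b@B1, e@B0}
  B2:  IN={a@B1, b@B1, e@B0}  OUT={a@B1, b@B2, d@B2, e@B0}
  B3:  IN={a@B1, b@B2, d@B2, e@B0}  OUT={a@B1, b@B2, c@B3, d@B2, e@B0}

Merge at B1: IN[B1] = OUT[B0] = {a@B0, b@B0, e@B0}
Applying B1's transfer function to that IN value gives OUT[B1] (row B1 above).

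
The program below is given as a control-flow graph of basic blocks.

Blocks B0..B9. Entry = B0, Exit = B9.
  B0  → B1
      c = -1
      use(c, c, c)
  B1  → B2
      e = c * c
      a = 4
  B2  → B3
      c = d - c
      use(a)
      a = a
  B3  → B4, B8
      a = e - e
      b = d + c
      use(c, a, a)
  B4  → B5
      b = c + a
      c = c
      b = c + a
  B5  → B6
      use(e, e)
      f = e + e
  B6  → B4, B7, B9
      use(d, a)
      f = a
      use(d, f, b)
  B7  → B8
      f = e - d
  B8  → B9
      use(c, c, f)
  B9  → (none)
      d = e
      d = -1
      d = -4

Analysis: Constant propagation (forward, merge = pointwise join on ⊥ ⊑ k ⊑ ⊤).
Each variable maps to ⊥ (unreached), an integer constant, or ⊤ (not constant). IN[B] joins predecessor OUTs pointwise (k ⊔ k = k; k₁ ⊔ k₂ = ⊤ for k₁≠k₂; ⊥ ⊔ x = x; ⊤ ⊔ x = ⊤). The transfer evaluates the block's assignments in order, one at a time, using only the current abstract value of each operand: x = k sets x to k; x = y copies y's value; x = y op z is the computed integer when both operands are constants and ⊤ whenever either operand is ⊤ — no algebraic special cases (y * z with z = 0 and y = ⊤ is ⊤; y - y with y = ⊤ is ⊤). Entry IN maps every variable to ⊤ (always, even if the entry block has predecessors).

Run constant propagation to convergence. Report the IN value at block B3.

Answer: {a: 4, b: ⊤, c: ⊤, d: ⊤, e: 1, f: ⊤}

Working:
Per-block solution:
  B0:  IN=(all ⊤)  OUT={c:-1; rest ⊤}
  B1:  IN={c:-1; rest ⊤}  OUT={a:4, c:-1, e:1; rest ⊤}
  B2:  IN={a:4, c:-1, e:1; rest ⊤}  OUT={a:4, e:1; rest ⊤}
  B3:  IN={a:4, e:1; rest ⊤}  OUT={a:0, e:1; rest ⊤}
  B4:  IN={a:0, e:1; rest ⊤}  OUT={a:0, e:1; rest ⊤}
  B5:  IN={a:0, e:1; rest ⊤}  OUT={a:0, e:1, f:2; rest ⊤}
  B6:  IN={a:0, e:1, f:2; rest ⊤}  OUT={a:0, e:1, f:0; rest ⊤}
  B7:  IN={a:0, e:1, f:0; rest ⊤}  OUT={a:0, e:1; rest ⊤}
  B8:  IN={a:0, e:1; rest ⊤}  OUT={a:0, e:1; rest ⊤}
  B9:  IN={a:0, e:1; rest ⊤}  OUT={a:0, d:-4, e:1; rest ⊤}

Merge at B3: IN[B3] = OUT[B2] = {a: 4, b: ⊤, c: ⊤, d: ⊤, e: 1, f: ⊤}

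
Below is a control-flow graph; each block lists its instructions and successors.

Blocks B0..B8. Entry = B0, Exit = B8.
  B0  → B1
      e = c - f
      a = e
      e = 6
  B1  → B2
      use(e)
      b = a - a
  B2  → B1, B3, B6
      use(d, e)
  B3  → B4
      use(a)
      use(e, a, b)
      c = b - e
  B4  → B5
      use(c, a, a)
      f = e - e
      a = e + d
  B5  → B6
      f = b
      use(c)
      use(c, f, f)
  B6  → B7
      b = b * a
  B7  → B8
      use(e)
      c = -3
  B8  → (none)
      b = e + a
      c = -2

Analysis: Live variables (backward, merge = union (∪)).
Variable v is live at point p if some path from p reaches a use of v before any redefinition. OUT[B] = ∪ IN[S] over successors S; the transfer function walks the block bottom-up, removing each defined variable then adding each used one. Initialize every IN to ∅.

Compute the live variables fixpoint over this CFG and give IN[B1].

Fixpoint table:
  B0: | IN={c, d, f} | OUT={a, d, e}
  B1: | IN={a, d, e} | OUT={a, b, d, e}
  B2: | IN={a, b, d, e} | OUT={a, b, d, e}
  B3: | IN={a, b, d, e} | OUT={a, b, c, d, e}
  B4: | IN={a, b, c, d, e} | OUT={a, b, c, e}
  B5: | IN={a, b, c, e} | OUT={a, b, e}
  B6: | IN={a, b, e} | OUT={a, e}
  B7: | IN={a, e} | OUT={a, e}
  B8: | IN={a, e} | OUT={}

Merge at B1: OUT[B1] = IN[B2] = {a, b, d, e}
Applying B1's transfer function to that OUT value gives IN[B1] (row B1 above).

Answer: {a, d, e}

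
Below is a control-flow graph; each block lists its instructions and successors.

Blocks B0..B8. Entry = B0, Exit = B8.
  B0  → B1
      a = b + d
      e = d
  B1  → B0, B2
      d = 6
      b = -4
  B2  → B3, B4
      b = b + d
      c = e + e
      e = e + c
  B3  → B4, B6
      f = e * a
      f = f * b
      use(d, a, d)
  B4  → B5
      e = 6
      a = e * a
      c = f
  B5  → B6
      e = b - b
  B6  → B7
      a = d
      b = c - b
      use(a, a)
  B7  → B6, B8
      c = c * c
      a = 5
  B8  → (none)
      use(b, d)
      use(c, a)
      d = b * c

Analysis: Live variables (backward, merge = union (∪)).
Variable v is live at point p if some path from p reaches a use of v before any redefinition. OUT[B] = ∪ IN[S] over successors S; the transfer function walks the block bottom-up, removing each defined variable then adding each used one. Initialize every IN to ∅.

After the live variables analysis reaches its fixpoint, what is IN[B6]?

Converged values:
  B0:  IN={b, d, f}  OUT={a, e, f}
  B1:  IN={a, e, f}  OUT={a, b, d, e, f}
  B2:  IN={a, b, d, e, f}  OUT={a, b, c, d, e, f}
  B3:  IN={a, b, c, d, e}  OUT={a, b, c, d, f}
  B4:  IN={a, b, d, f}  OUT={b, c, d}
  B5:  IN={b, c, d}  OUT={b, c, d}
  B6:  IN={b, c, d}  OUT={b, c, d}
  B7:  IN={b, c, d}  OUT={a, b, c, d}
  B8:  IN={a, b, c, d}  OUT={}

Merge at B6: OUT[B6] = IN[B7] = {b, c, d}
Applying B6's transfer function to that OUT value gives IN[B6] (row B6 above).

Answer: {b, c, d}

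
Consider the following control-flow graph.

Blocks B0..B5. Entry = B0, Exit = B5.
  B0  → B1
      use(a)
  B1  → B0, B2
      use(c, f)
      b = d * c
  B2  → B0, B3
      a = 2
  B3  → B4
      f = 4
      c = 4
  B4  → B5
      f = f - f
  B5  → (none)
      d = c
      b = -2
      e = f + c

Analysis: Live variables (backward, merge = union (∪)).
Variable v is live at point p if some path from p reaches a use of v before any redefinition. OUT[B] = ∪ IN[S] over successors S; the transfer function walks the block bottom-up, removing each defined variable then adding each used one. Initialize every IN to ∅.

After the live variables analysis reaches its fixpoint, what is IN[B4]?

Fixpoint table:
  B0: | IN={a, c, d, f} | OUT={a, c, d, f}
  B1: | IN={a, c, d, f} | OUT={a, c, d, f}
  B2: | IN={c, d, f} | OUT={a, c, d, f}
  B3: | IN={} | OUT={c, f}
  B4: | IN={c, f} | OUT={c, f}
  B5: | IN={c, f} | OUT={}

Merge at B4: OUT[B4] = IN[B5] = {c, f}
Applying B4's transfer function to that OUT value gives IN[B4] (row B4 above).

Answer: {c, f}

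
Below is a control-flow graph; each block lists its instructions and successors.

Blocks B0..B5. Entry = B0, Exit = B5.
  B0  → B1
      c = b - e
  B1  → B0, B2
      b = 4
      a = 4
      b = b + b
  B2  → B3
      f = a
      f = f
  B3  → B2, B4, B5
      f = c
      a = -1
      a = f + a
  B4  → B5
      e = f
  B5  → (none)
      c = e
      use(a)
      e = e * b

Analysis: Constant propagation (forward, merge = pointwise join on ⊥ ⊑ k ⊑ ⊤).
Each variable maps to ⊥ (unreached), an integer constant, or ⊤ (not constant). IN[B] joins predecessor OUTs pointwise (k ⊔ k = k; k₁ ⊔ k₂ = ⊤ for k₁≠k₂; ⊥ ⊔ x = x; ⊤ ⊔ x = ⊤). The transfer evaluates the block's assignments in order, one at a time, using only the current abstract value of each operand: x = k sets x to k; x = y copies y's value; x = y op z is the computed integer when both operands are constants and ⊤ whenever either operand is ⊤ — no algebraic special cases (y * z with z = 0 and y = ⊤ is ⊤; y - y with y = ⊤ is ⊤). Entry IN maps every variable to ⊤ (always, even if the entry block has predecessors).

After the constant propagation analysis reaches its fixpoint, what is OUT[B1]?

Per-block solution:
  B0:  IN=(all ⊤)  OUT=(all ⊤)
  B1:  IN=(all ⊤)  OUT={a:4, b:8; rest ⊤}
  B2:  IN={b:8; rest ⊤}  OUT={b:8; rest ⊤}
  B3:  IN={b:8; rest ⊤}  OUT={b:8; rest ⊤}
  B4:  IN={b:8; rest ⊤}  OUT={b:8; rest ⊤}
  B5:  IN={b:8; rest ⊤}  OUT={b:8; rest ⊤}

Merge at B1: IN[B1] = OUT[B0] = {a: ⊤, b: ⊤, c: ⊤, d: ⊤, e: ⊤, f: ⊤}
Applying B1's transfer function to that IN value gives OUT[B1] (row B1 above).

Answer: {a: 4, b: 8, c: ⊤, d: ⊤, e: ⊤, f: ⊤}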